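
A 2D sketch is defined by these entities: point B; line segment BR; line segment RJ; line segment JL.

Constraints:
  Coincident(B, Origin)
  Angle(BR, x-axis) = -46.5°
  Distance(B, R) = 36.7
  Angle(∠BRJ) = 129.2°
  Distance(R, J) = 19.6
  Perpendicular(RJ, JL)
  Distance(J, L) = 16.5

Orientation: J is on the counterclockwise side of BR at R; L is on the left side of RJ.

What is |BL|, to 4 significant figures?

44.43

B is at the origin; BR runs at -46.5° with length 36.7, so R = 36.7·(cos -46.5°, sin -46.5°) = (25.26, -26.62). ∠BRJ = 129.2°, so RJ runs at -46.5° + (180° − 129.2°) = 4.300° from the x-axis; with |RJ| = 19.6, J = R + 19.6·(cos 4.300°, sin 4.300°) = (44.81, -25.15). RJ is perpendicular to JL; with |JL| = 16.5 on the left of RJ, L = J + 16.5·(-0.07498, 0.9972) = (43.57, -8.698). Then |BL| = |L − B| = 44.43.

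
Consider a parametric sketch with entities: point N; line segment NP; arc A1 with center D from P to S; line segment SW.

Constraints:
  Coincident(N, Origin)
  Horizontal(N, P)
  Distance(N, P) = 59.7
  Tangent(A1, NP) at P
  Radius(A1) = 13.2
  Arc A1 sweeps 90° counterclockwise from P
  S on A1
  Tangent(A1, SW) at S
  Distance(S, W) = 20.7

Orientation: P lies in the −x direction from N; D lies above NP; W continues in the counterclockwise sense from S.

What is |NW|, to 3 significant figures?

57.5

N is at the origin; N and P share the same y with |NP| = 59.7 and P on the −x side, so P = (-59.7, 0.00). Tangency of A1 to NP means the radius DP is perpendicular to NP, so D = P + (0, 13.2) = (-59.7, 13.2). On A1, P sits at bearing -90° from D; a 90° counterclockwise sweep puts S at bearing 0°, so S = D + 13.2·(cos 0°, sin 0°) = (-46.5, 13.2). The tangent condition forces DS to be normal to SW, so SW runs along (−sin 0°, cos 0°); with |SW| = 20.7, W = (-46.5, 33.9). Then |NW| = |W − N| = 57.5.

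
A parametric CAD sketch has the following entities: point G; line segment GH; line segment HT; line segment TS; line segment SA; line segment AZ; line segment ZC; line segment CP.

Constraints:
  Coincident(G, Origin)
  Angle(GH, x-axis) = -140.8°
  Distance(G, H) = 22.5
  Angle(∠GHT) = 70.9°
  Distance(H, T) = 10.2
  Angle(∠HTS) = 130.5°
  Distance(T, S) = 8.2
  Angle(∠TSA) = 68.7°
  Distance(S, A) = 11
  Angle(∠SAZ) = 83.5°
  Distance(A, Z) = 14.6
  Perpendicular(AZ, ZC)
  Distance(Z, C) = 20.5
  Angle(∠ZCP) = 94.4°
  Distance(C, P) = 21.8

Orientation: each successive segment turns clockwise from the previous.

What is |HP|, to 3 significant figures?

30.7

G is at the origin; GH runs at -140.8° with length 22.5, so H = (-17.4, -14.2). ∠GHT = 70.9° gives HT at 110° from the x-axis; with |HT| = 10.2, T = (-20.9, -4.64). ∠HTS = 130.5° gives TS at 60.6° from the x-axis; with |TS| = 8.2, S = (-16.9, 2.50). ∠TSA = 68.7° gives SA at -50.7° from the x-axis; with |SA| = 11.0, A = (-9.95, -6.01). ∠SAZ = 83.5° gives AZ at -147° from the x-axis; with |AZ| = 14.6, Z = (-22.2, -13.9). The perpendicularity gives ZC at right angles to AZ, so ZC runs at 123°; with |ZC| = 20.5, C = (-33.3, 3.31). ∠ZCP = 94.4° gives CP at 37.2° from the x-axis; with |CP| = 21.8, P = (-16.0, 16.5). Then |HP| = |P − H| = 30.7.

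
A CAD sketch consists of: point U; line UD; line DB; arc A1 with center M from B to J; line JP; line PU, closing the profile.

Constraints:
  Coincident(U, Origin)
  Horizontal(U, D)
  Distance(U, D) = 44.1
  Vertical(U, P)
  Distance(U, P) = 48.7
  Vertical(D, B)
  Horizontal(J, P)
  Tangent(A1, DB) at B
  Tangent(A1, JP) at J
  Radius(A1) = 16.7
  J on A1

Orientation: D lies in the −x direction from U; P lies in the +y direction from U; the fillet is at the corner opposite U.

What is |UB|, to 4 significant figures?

54.49

The virtual corner opposite U is at (-44.10, 48.70). A1 meets DB tangentially, so MB is at right angles to DB and since A1 is tangent to JP there, MJ ⟂ JP, with radius 16.7, so the center M sits 16.7 in from both sides at M = (-27.40, 32.00). That places the tangent points at B = (-44.10, 32.00) on DB and J = (-27.40, 48.70) on JP. Then |UB| = |B − U| = 54.49.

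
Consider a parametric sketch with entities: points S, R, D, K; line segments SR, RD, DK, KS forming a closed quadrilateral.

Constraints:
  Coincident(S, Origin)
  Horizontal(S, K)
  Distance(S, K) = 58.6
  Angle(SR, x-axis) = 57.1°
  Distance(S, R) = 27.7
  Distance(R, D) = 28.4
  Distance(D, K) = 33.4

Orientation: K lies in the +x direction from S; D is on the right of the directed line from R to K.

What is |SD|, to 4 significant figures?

25.56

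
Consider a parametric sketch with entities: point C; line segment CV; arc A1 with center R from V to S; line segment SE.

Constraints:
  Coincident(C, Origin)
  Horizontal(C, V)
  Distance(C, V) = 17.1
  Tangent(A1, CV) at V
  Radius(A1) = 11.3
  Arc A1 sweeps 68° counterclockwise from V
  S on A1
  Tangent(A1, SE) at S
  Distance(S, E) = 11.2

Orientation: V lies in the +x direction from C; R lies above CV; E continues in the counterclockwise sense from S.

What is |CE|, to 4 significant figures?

36.25

On A1, V sits at bearing -90° from R; a 68° counterclockwise sweep puts S at bearing -22°, so S = R + 11.3·(cos -22°, sin -22°) = (27.58, 7.067). The tangent condition forces RS to be normal to SE, so SE runs along (−sin -22°, cos -22°); with |SE| = 11.2, E = (31.77, 17.45). Then |CE| = |E − C| = 36.25.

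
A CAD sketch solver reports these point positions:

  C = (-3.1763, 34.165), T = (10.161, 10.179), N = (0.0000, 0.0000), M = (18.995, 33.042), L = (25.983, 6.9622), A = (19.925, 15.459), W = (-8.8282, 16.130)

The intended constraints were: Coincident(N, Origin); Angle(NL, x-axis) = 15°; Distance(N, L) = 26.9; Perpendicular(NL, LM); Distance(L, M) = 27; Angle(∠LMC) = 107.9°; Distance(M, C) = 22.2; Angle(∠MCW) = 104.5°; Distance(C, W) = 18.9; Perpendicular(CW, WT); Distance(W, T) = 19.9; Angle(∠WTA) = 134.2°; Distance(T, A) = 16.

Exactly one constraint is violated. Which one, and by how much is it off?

Distance(T, A) = 16 — off by 4.90.

N = (0.00, 0.00) ✓; NL at 15.00° ✓; |NL| = 26.90 ✓; ∠(NL, LM) = 90.00° ✓; |LM| = 27.00 ✓; ∠LMC = 107.9° ✓; |MC| = 22.20 ✓; ∠MCW = 104.5° ✓; |CW| = 18.90 ✓; ∠(CW, WT) = 90.00° ✓; |WT| = 19.90 ✓; ∠WTA = 134.2° ✓; |TA| = 11.10 ✗.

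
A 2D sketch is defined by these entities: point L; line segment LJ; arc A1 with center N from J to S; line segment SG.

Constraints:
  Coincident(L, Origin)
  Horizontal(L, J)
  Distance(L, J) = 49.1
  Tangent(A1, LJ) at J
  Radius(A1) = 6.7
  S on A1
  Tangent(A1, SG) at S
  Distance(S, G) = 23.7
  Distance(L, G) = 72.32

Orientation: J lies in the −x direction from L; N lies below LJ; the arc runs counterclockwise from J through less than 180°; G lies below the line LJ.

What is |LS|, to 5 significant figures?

54.357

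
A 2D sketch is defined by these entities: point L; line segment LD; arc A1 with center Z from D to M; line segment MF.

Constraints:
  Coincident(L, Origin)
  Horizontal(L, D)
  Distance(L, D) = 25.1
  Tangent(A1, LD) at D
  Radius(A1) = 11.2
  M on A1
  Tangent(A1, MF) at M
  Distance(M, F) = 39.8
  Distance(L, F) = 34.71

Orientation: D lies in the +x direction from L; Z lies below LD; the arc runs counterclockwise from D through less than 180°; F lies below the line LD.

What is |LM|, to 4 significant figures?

17.18

Checks: |ZM| = 11.20 ✓; ∠(ZM, MF) = 90.00° ✓; |MF| = 39.80 ✓; |LF| = 34.71 ✓.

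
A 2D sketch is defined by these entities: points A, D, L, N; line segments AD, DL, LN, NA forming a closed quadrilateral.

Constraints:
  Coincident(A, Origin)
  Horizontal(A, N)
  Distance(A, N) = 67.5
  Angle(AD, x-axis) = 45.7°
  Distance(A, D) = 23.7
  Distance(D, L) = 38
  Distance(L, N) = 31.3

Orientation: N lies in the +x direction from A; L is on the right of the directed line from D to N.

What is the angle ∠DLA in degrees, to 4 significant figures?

34.32°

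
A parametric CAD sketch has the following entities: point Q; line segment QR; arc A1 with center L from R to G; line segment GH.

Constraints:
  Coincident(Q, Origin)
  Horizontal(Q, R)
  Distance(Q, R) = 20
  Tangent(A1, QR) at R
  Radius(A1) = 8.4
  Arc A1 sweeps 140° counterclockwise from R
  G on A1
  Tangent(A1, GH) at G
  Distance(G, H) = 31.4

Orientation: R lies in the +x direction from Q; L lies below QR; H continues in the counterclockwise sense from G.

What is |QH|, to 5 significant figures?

52.158

Q is at the origin; Q and R share the same y with |QR| = 20.0 and R on the +x side, so R = (20.000, 0.0000). Since A1 is tangent to QR there, LR ⟂ QR, so L = R + (0, -8.4) = (20.000, -8.4000). On A1, R sits at bearing 90° from L; a 140° counterclockwise sweep puts G at bearing 230°, so G = L + 8.4·(cos 230°, sin 230°) = (14.601, -14.835). Since A1 is tangent to GH there, LG ⟂ GH, so GH runs along (−sin 230°, cos 230°); with |GH| = 31.4, H = (38.654, -35.018). Then |QH| = |H − Q| = 52.158.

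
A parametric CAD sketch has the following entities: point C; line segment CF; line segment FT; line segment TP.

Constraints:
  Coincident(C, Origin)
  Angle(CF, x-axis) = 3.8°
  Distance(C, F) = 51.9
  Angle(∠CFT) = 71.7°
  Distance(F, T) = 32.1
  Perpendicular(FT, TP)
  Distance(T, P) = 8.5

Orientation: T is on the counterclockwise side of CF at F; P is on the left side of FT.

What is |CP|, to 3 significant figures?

43.7

C is at the origin; CF runs at 3.8° with length 51.9, so F = 51.9·(cos 3.8°, sin 3.8°) = (51.8, 3.44). ∠CFT = 71.7°, so FT runs at 3.8° + (180° − 71.7°) = 112° from the x-axis; with |FT| = 32.1, T = F + 32.1·(cos 112°, sin 112°) = (39.7, 33.2). The perpendicularity gives TP at right angles to FT; with |TP| = 8.5 on the left of FT, P = T + 8.5·(-0.927, -0.376) = (31.8, 30.0). Then |CP| = |P − C| = 43.7.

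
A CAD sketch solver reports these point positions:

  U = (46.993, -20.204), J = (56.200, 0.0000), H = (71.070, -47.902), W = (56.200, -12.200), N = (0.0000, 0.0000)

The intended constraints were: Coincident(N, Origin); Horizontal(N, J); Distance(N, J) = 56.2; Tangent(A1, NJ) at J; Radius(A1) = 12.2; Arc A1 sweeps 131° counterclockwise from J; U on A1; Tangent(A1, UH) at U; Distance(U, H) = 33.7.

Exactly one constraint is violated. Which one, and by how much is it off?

Distance(U, H) = 33.7 — off by 3.00.

N = (0.00, 0.00) ✓; N.y = 0.00, J.y = 0.00 ✓; |NJ| = 56.20 ✓; ∠(WJ, JN) = 90.00° ✓; |WJ| = 12.20 ✓; bearing(W→U) − bearing(W→J) = 131.0° ✓; |WU| = 12.20 ✓; ∠(WU, UH) = 90.00° ✓; |UH| = 36.70 ✗.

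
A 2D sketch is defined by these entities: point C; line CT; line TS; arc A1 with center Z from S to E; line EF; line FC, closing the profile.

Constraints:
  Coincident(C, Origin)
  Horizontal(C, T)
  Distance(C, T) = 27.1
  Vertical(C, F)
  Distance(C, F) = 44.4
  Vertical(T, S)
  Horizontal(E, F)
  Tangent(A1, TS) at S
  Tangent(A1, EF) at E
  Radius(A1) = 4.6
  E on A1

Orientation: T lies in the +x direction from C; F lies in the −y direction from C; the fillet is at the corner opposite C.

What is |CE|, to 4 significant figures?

49.78

C is at the origin; CT is horizontal with |CT| = 27.1 and T on the +x side, so T = (27.10, 0.000). CF is vertical with |CF| = 44.4 and F on the −y side, so F = (0.000, -44.40). The virtual corner opposite C is at (27.10, -44.40). Tangency of A1 to TS means the radius ZS is perpendicular to TS and the tangent condition forces ZE to be normal to EF, with radius 4.6, so the center Z sits 4.6 in from both sides at Z = (22.50, -39.80). That places the tangent points at S = (27.10, -39.80) on TS and E = (22.50, -44.40) on EF. Then |CE| = |E − C| = 49.78.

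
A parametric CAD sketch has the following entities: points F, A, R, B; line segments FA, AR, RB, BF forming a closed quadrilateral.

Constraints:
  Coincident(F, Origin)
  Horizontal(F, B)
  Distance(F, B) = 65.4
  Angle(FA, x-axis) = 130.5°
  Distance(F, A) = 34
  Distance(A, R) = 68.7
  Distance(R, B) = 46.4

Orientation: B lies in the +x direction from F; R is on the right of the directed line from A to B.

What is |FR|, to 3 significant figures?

34.8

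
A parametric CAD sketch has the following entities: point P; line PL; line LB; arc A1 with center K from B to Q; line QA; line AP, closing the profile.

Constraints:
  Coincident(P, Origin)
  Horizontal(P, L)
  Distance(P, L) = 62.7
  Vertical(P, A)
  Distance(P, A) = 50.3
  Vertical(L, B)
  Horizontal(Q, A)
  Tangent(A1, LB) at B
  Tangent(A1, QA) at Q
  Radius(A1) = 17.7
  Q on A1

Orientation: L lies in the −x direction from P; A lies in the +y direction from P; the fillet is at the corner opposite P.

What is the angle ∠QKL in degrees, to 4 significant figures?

151.5°

The virtual corner opposite P is at (-62.70, 50.30). The tangent condition forces KB to be normal to LB and since A1 is tangent to QA there, KQ ⟂ QA, with radius 17.7, so the center K sits 17.7 in from both sides at K = (-45.00, 32.60). That places the tangent points at B = (-62.70, 32.60) on LB and Q = (-45.00, 50.30) on QA. Then cos ∠QKL = KQ·KL / (|KQ||KL|), giving 151.5°.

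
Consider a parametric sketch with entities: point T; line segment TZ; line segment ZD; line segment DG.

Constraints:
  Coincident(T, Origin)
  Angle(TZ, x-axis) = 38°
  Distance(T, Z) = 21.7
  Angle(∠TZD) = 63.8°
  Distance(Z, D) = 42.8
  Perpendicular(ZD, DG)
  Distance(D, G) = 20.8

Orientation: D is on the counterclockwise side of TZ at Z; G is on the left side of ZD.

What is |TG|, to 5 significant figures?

33.246

T is at the origin; TZ runs at 38.0° with length 21.7, so Z = 21.7·(cos 38.0°, sin 38.0°) = (17.100, 13.360). ∠TZD = 63.8°, so ZD runs at 38.0° + (180° − 63.8°) = 154.20° from the x-axis; with |ZD| = 42.8, D = Z + 42.8·(cos 154.20°, sin 154.20°) = (-21.434, 31.988). The perpendicularity gives DG at right angles to ZD; with |DG| = 20.8 on the left of ZD, G = D + 20.8·(-0.43523, -0.90032) = (-30.487, 13.261). Then |TG| = |G − T| = 33.246.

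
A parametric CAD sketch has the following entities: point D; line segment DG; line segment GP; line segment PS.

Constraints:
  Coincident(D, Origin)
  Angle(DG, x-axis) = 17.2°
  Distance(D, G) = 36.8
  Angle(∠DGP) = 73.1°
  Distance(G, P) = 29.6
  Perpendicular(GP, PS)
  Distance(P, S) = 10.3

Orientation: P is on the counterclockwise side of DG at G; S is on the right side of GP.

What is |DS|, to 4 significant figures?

49.28

D is at the origin; DG runs at 17.2° with length 36.8, so G = 36.8·(cos 17.2°, sin 17.2°) = (35.15, 10.88). ∠DGP = 73.1°, so GP runs at 17.2° + (180° − 73.1°) = 124.1° from the x-axis; with |GP| = 29.6, P = G + 29.6·(cos 124.1°, sin 124.1°) = (18.56, 35.39). GP ⟂ PS; with |PS| = 10.3 on the right of GP, S = P + 10.3·(0.8281, 0.5606) = (27.09, 41.17). Then |DS| = |S − D| = 49.28.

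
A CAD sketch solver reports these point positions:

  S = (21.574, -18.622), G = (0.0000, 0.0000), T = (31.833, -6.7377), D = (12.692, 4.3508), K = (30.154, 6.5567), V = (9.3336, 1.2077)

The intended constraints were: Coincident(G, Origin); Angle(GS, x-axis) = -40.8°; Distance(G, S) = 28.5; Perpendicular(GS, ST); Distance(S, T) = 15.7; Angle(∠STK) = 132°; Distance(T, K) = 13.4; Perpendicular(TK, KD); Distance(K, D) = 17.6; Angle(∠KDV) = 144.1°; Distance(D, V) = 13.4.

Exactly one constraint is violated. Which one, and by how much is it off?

Distance(D, V) = 13.4 — off by 8.80.

G = (0.00, 0.00) ✓; GS at -40.80° ✓; |GS| = 28.50 ✓; ∠(GS, ST) = 90.00° ✓; |ST| = 15.70 ✓; ∠STK = 132.0° ✓; |TK| = 13.40 ✓; ∠(TK, KD) = 90.00° ✓; |KD| = 17.60 ✓; ∠KDV = 144.1° ✓; |DV| = 4.600 ✗.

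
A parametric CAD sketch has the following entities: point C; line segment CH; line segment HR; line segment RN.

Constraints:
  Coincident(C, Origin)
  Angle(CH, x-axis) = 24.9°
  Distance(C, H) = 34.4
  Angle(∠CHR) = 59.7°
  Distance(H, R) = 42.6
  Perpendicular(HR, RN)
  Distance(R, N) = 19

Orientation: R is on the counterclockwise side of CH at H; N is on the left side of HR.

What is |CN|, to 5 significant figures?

27.419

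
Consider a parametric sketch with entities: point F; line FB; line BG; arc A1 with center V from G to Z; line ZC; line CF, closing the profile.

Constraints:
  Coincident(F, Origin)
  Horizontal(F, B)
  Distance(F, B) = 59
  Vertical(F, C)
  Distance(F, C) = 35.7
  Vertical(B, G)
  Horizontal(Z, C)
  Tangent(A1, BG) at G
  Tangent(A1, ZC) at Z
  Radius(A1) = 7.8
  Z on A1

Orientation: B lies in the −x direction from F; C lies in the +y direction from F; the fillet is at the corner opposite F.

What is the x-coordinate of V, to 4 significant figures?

-51.20

F is at the origin; F and B share the same y with |FB| = 59.0 and B on the −x side, so B = (-59.00, 0.000). F and C share the same x with |FC| = 35.7 and C on the +y side, so C = (0.000, 35.70). The virtual corner opposite F is at (-59.00, 35.70). Since A1 is tangent to BG there, VG ⟂ BG and since A1 is tangent to ZC there, VZ ⟂ ZC, with radius 7.8, so the center V sits 7.8 in from both sides at V = (-51.20, 27.90). So V.x = -51.20.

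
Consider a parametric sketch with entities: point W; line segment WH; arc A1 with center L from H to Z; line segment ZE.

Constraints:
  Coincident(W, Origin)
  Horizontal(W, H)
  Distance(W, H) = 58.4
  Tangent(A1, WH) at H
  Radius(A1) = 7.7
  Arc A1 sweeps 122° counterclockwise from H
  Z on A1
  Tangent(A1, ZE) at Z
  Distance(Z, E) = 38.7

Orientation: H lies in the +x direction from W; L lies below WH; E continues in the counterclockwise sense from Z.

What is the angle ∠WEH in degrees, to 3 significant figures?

41.0°

On A1, H sits at bearing 90° from L; a 122° counterclockwise sweep puts Z at bearing 212°, so Z = L + 7.7·(cos 212°, sin 212°) = (51.9, -11.8). The tangent condition forces LZ to be normal to ZE, so ZE runs along (−sin 212°, cos 212°); with |ZE| = 38.7, E = (72.4, -44.6). Then cos ∠WEH = EW·EH / (|EW||EH|), giving 41.0°.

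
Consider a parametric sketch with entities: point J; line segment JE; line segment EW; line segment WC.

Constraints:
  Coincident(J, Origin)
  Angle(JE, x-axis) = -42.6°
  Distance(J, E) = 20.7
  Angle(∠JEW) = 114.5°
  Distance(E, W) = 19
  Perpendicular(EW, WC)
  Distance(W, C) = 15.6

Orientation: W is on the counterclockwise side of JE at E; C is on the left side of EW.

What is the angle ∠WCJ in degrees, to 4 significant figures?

96.69°

∠JEW = 114.5°, so EW runs at -42.6° + (180° − 114.5°) = 22.90° from the x-axis; with |EW| = 19.0, W = E + 19.0·(cos 22.90°, sin 22.90°) = (32.74, -6.618). EW is perpendicular to WC; with |WC| = 15.6 on the left of EW, C = W + 15.6·(-0.3891, 0.9212) = (26.67, 7.753). Then cos ∠WCJ = CW·CJ / (|CW||CJ|), giving 96.69°.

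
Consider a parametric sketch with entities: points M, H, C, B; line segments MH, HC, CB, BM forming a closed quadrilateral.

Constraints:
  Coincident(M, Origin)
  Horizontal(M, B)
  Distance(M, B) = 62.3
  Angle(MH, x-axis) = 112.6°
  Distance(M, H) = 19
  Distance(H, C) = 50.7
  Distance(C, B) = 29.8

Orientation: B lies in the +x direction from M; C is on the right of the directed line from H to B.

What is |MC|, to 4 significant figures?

36.31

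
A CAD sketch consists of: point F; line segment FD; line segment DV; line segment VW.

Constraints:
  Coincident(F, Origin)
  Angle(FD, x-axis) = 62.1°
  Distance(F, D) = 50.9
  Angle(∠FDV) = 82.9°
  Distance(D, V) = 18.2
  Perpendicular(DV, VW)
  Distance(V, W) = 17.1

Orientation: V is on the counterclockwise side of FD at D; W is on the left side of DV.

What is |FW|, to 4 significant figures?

35.47

F is at the origin; FD runs at 62.1° with length 50.9, so D = 50.9·(cos 62.1°, sin 62.1°) = (23.82, 44.98). ∠FDV = 82.9°, so DV runs at 62.1° + (180° − 82.9°) = 159.2° from the x-axis; with |DV| = 18.2, V = D + 18.2·(cos 159.2°, sin 159.2°) = (6.804, 51.45). DV ⟂ VW; with |VW| = 17.1 on the left of DV, W = V + 17.1·(-0.3551, -0.9348) = (0.7315, 35.46). Then |FW| = |W − F| = 35.47.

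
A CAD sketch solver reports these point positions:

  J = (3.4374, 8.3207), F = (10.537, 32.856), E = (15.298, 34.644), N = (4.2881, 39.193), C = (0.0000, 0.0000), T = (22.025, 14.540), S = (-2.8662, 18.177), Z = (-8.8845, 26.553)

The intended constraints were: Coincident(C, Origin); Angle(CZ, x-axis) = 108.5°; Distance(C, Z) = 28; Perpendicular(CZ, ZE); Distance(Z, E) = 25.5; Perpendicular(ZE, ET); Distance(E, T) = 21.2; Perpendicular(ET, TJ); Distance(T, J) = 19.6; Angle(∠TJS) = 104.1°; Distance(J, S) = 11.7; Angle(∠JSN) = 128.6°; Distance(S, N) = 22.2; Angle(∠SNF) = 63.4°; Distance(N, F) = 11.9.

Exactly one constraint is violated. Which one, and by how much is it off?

Distance(N, F) = 11.9 — off by 3.00.

C = (0.00, 0.00) ✓; CZ at 108.5° ✓; |CZ| = 28.00 ✓; ∠(CZ, ZE) = 90.00° ✓; |ZE| = 25.50 ✓; ∠(ZE, ET) = 90.00° ✓; |ET| = 21.20 ✓; ∠(ET, TJ) = 90.00° ✓; |TJ| = 19.60 ✓; ∠TJS = 104.1° ✓; |JS| = 11.70 ✓; ∠JSN = 128.6° ✓; |SN| = 22.20 ✓; ∠SNF = 63.40° ✓; |NF| = 8.900 ✗.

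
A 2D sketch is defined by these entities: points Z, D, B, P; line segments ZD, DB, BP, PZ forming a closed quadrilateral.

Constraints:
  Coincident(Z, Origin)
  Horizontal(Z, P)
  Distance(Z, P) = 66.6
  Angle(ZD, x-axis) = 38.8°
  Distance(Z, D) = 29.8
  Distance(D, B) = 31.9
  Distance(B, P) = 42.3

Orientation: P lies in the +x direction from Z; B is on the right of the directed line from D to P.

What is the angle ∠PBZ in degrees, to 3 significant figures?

136°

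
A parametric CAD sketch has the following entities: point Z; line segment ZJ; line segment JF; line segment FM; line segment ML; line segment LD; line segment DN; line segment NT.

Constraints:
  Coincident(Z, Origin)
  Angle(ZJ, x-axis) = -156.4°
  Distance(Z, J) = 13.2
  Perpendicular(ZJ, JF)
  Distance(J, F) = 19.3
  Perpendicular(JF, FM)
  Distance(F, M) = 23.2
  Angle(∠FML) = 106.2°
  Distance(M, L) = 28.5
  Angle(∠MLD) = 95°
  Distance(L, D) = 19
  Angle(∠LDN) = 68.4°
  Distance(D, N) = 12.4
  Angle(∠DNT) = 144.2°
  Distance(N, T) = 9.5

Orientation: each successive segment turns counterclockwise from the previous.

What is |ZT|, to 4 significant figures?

7.842

∠LDN = 68.4° gives DN at -66.00° from the x-axis; with |DN| = 12.4, N = (-0.7201, 2.457). ∠DNT = 144.2° gives NT at -30.20° from the x-axis; with |NT| = 9.5, T = (7.491, -2.322). Then |ZT| = |T − Z| = 7.842.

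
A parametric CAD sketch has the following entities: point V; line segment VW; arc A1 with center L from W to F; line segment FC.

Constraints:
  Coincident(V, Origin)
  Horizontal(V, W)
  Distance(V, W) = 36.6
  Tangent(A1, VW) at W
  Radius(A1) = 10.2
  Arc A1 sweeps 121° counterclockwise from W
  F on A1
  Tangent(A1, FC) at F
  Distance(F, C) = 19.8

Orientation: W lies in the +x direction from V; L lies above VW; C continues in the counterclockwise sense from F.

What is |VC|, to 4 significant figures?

47.82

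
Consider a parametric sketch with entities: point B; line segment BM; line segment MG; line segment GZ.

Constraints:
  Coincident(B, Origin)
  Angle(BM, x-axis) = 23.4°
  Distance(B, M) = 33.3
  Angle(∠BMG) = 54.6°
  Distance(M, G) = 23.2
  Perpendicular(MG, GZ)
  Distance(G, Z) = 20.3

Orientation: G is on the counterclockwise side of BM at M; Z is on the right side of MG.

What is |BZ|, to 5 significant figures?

47.605

B is at the origin; BM runs at 23.4° with length 33.3, so M = 33.3·(cos 23.4°, sin 23.4°) = (30.561, 13.225). ∠BMG = 54.6°, so MG runs at 23.4° + (180° − 54.6°) = 148.80° from the x-axis; with |MG| = 23.2, G = M + 23.2·(cos 148.80°, sin 148.80°) = (10.717, 25.243). MG is perpendicular to GZ; with |GZ| = 20.3 on the right of MG, Z = G + 20.3·(0.51803, 0.85536) = (21.233, 42.607). Then |BZ| = |Z − B| = 47.605.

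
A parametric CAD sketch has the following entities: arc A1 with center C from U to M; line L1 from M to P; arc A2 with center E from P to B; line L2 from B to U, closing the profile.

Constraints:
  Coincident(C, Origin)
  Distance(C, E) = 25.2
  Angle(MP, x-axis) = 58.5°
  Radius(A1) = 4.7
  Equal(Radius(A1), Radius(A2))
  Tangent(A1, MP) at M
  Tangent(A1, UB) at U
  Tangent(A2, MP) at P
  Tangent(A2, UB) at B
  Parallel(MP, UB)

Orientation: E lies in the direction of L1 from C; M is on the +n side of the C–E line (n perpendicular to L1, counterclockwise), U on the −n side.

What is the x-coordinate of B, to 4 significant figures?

17.17

Tangency of A1 to both parallel lines with radius 4.7 puts M and U at C ± 4.7·n: M = (-4.007, 2.456), U = (4.007, -2.456). Equal radii place P and B the same way about E: P = E + 4.7·n = (9.160, 23.94), B = E − 4.7·n = (17.17, 19.03). So B.x = 17.17.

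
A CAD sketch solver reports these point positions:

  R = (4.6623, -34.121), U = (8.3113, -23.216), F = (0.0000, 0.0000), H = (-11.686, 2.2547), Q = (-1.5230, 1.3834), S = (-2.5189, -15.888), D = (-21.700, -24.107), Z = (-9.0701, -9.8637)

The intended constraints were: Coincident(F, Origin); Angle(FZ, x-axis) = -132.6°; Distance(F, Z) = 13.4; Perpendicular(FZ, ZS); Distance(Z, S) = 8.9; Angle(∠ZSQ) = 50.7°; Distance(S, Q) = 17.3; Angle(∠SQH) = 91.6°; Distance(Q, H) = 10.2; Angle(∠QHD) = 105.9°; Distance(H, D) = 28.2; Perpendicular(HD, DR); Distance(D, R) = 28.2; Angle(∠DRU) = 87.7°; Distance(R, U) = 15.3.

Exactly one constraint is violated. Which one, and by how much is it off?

Distance(R, U) = 15.3 — off by 3.80.

F = (0.00, 0.00) ✓; FZ at -132.6° ✓; |FZ| = 13.40 ✓; ∠(FZ, ZS) = 90.00° ✓; |ZS| = 8.900 ✓; ∠ZSQ = 50.70° ✓; |SQ| = 17.30 ✓; ∠SQH = 91.60° ✓; |QH| = 10.20 ✓; ∠QHD = 105.9° ✓; |HD| = 28.20 ✓; ∠(HD, DR) = 90.00° ✓; |DR| = 28.20 ✓; ∠DRU = 87.70° ✓; |RU| = 11.50 ✗.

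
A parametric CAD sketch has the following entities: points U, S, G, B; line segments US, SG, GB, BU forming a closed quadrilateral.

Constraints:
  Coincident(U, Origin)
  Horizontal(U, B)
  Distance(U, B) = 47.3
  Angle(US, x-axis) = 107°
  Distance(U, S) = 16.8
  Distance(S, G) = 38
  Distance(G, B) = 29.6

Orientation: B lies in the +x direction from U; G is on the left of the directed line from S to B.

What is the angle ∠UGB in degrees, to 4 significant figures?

82.86°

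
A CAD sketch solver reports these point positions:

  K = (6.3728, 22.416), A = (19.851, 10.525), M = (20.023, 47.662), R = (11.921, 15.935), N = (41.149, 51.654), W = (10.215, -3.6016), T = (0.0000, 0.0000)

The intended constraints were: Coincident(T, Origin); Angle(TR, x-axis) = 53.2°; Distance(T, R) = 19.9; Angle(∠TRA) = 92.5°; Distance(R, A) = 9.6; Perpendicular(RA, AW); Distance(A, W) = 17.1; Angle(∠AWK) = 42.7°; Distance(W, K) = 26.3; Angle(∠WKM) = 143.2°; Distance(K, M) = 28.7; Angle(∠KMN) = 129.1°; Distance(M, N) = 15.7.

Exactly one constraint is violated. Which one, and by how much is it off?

Distance(M, N) = 15.7 — off by 5.80.

T = (0.00, 0.00) ✓; TR at 53.20° ✓; |TR| = 19.90 ✓; ∠TRA = 92.50° ✓; |RA| = 9.600 ✓; ∠(RA, AW) = 90.00° ✓; |AW| = 17.10 ✓; ∠AWK = 42.70° ✓; |WK| = 26.30 ✓; ∠WKM = 143.2° ✓; |KM| = 28.70 ✓; ∠KMN = 129.1° ✓; |MN| = 21.50 ✗.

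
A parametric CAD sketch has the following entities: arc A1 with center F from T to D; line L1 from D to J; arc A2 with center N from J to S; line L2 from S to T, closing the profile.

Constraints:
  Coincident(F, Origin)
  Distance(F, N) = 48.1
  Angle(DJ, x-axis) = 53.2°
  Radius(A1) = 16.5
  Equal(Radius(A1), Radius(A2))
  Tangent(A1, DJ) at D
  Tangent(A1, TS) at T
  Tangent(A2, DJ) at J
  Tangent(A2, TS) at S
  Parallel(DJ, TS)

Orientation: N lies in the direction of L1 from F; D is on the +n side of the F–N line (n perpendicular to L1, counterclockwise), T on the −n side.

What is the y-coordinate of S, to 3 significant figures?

28.6

Tangency of A1 to both parallel lines with radius 16.5 puts D and T at F ± 16.5·n: D = (-13.2, 9.88), T = (13.2, -9.88). Equal radii place J and S the same way about N: J = N + 16.5·n = (15.6, 48.4), S = N − 16.5·n = (42.0, 28.6). So S.y = 28.6.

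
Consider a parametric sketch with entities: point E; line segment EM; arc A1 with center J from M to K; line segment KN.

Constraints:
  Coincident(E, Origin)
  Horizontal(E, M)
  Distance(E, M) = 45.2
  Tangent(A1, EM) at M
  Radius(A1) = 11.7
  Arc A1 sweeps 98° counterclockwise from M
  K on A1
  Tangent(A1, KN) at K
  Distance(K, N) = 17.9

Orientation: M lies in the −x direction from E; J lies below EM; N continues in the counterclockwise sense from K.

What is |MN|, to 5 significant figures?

32.359

E is at the origin; EM is horizontal with |EM| = 45.2 and M on the −x side, so M = (-45.200, 0.0000). Tangency of A1 to EM means the radius JM is perpendicular to EM, so J = M + (0, -11.7) = (-45.200, -11.700). On A1, M sits at bearing 90° from J; a 98° counterclockwise sweep puts K at bearing 188°, so K = J + 11.7·(cos 188°, sin 188°) = (-56.786, -13.328). Tangency of A1 to KN means the radius JK is perpendicular to KN, so KN runs along (−sin 188°, cos 188°); with |KN| = 17.9, N = (-54.295, -31.054). Then |MN| = |N − M| = 32.359.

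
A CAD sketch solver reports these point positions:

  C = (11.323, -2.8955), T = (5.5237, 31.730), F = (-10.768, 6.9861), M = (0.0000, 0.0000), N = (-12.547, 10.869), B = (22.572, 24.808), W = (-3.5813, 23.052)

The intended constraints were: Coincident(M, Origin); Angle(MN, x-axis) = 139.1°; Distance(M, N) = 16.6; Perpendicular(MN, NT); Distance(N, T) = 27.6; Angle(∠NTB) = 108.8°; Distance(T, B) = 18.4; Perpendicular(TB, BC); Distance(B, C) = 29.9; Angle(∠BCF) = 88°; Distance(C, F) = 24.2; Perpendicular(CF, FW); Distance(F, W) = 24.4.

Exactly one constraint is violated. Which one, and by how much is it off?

Distance(F, W) = 24.4 — off by 6.80.

M = (0.00, 0.00) ✓; MN at 139.1° ✓; |MN| = 16.60 ✓; ∠(MN, NT) = 90.00° ✓; |NT| = 27.60 ✓; ∠NTB = 108.8° ✓; |TB| = 18.40 ✓; ∠(TB, BC) = 90.00° ✓; |BC| = 29.90 ✓; ∠BCF = 88.00° ✓; |CF| = 24.20 ✓; ∠(CF, FW) = 90.00° ✓; |FW| = 17.60 ✗.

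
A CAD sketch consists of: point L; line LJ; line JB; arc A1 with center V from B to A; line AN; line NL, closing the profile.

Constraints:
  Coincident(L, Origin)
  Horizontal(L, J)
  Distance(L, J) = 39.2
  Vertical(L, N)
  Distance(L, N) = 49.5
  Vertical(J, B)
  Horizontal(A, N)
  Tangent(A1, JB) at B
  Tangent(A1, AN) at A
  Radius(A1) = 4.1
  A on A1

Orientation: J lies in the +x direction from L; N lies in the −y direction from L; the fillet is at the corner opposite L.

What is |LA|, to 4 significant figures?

60.68

L is at the origin; L and J share the same y with |LJ| = 39.2 and J on the +x side, so J = (39.20, 0.000). L and N share the same x with |LN| = 49.5 and N on the −y side, so N = (0.000, -49.50). The virtual corner opposite L is at (39.20, -49.50). A1 meets JB tangentially, so VB is at right angles to JB and A1 meets AN tangentially, so VA is at right angles to AN, with radius 4.1, so the center V sits 4.1 in from both sides at V = (35.10, -45.40). That places the tangent points at B = (39.20, -45.40) on JB and A = (35.10, -49.50) on AN. Then |LA| = |A − L| = 60.68.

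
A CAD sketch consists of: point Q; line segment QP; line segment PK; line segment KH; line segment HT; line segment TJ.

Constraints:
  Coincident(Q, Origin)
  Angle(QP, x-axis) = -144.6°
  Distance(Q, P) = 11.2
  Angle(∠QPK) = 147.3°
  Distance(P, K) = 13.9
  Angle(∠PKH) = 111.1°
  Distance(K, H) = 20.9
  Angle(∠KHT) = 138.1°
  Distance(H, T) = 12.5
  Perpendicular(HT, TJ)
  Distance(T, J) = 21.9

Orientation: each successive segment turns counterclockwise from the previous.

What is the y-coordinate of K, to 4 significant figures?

-19.38

Q is at the origin; QP runs at -144.6° with length 11.2, so P = (-9.129, -6.488). ∠QPK = 147.3° gives PK at -111.9° from the x-axis; with |PK| = 13.9, K = (-14.31, -19.38). So K.y = -19.38.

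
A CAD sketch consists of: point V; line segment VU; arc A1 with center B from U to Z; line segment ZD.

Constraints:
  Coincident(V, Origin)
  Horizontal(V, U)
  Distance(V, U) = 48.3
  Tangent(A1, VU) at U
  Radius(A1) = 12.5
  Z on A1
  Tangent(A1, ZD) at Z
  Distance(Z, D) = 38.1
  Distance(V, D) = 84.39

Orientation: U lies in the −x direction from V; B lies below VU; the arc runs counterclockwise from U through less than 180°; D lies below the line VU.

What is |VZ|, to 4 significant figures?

60.95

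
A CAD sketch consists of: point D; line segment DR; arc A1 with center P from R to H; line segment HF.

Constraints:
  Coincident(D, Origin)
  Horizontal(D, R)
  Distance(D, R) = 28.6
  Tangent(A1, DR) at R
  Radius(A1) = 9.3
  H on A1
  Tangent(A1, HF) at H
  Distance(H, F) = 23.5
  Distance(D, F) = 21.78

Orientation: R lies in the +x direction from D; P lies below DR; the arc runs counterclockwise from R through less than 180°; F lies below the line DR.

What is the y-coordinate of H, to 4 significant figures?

-3.187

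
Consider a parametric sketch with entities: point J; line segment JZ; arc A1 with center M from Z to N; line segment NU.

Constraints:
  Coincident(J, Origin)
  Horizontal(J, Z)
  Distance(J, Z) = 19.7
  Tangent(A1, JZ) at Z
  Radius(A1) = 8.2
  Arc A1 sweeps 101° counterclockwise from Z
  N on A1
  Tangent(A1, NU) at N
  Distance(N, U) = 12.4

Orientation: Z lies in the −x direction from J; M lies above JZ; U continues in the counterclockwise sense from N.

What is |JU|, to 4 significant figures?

26.03

On A1, Z sits at bearing -90° from M; a 101° counterclockwise sweep puts N at bearing 11°, so N = M + 8.2·(cos 11°, sin 11°) = (-11.65, 9.765). Tangency of A1 to NU means the radius MN is perpendicular to NU, so NU runs along (−sin 11°, cos 11°); with |NU| = 12.4, U = (-14.02, 21.94). Then |JU| = |U − J| = 26.03.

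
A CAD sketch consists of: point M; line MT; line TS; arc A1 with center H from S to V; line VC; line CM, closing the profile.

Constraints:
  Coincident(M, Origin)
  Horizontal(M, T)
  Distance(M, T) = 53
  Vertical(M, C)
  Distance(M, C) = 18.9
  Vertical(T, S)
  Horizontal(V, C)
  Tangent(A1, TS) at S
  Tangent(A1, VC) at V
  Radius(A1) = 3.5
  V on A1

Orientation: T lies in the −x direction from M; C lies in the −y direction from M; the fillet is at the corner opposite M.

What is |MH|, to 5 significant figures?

51.840

M is at the origin; M and T share the same y with |MT| = 53.0 and T on the −x side, so T = (-53.000, 0.0000). MC is vertical with |MC| = 18.9 and C on the −y side, so C = (0.0000, -18.900). The virtual corner opposite M is at (-53.000, -18.900). Since A1 is tangent to TS there, HS ⟂ TS and A1 meets VC tangentially, so HV is at right angles to VC, with radius 3.5, so the center H sits 3.5 in from both sides at H = (-49.500, -15.400). Then |MH| = |H − M| = 51.840.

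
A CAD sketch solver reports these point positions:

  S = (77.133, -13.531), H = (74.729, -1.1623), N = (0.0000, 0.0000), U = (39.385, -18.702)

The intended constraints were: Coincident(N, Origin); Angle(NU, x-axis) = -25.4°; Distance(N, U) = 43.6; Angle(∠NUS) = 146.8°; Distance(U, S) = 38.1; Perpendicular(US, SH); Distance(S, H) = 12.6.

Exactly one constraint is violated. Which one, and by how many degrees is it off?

Perpendicular(US, SH) — off by 3.20°.

N = (0.00, 0.00) ✓; NU at -25.40° ✓; |NU| = 43.60 ✓; ∠NUS = 146.8° ✓; |US| = 38.10 ✓; ∠(US, SH) = 93.20° ✗; |SH| = 12.60 ✓.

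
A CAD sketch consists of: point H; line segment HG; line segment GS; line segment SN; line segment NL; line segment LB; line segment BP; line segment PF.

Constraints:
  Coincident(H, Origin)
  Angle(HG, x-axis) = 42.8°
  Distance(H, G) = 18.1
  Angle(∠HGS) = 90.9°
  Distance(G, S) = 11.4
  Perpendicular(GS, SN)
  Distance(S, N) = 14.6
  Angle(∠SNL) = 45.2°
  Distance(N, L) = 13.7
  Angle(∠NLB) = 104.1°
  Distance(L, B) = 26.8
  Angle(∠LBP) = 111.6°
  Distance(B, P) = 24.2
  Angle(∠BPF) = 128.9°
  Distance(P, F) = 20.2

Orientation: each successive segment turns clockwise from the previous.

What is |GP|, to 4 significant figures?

41.77

∠NLB = 104.1° gives LB at 13.00° from the x-axis; with |LB| = 26.8, B = (36.98, 13.70). ∠LBP = 111.6° gives BP at -55.40° from the x-axis; with |BP| = 24.2, P = (50.72, -6.225). Then |GP| = |P − G| = 41.77.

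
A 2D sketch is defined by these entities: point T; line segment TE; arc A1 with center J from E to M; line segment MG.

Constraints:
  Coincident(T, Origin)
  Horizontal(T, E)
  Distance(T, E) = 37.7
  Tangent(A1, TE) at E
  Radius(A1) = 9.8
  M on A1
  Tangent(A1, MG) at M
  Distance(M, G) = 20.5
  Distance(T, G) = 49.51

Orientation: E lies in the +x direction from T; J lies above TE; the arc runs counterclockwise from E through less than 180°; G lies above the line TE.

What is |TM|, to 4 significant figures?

48.58

Checks: |JM| = 9.800 ✓; ∠(JM, MG) = 90.00° ✓; |MG| = 20.50 ✓; |TG| = 49.51 ✓.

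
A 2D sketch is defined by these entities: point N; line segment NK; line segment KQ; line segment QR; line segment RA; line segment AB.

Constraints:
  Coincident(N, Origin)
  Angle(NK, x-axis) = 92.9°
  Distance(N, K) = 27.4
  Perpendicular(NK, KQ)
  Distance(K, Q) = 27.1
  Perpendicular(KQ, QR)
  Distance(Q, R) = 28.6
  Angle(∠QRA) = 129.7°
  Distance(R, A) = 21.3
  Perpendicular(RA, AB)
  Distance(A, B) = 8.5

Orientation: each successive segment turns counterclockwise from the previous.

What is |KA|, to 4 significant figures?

43.54

N is at the origin; NK runs at 92.9° with length 27.4, so K = (-1.386, 27.36). NK is perpendicular to KQ, so KQ runs at -177.1°; with |KQ| = 27.1, Q = (-28.45, 25.99). KQ is perpendicular to QR, so QR runs at -87.10°; with |QR| = 28.6, R = (-27.00, -2.570). ∠QRA = 129.7° gives RA at -36.80° from the x-axis; with |RA| = 21.3, A = (-9.949, -15.33). Then |KA| = |A − K| = 43.54.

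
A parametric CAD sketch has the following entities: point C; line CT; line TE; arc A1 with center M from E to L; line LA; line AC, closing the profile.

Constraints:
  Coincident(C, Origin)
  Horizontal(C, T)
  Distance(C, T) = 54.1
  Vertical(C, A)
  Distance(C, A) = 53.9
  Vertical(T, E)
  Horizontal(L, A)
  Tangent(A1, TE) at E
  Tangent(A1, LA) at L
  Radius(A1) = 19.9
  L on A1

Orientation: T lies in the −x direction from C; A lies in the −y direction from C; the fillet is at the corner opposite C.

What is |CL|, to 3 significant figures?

63.8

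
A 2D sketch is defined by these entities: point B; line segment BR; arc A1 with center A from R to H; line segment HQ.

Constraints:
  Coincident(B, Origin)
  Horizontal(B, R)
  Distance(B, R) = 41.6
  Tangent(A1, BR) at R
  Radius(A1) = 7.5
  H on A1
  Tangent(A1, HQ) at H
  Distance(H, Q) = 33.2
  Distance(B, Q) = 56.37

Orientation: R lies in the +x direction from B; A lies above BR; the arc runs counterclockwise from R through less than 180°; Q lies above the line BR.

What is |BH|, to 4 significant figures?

49.71

B is at the origin; BR is horizontal with |BR| = 41.6 and R on the +x side, so R = (41.60, 0.000). Since A1 is tangent to BR there, AR ⟂ BR, so A = R + (0, 7.5) = (41.60, 7.500). Since AH ⟂ HQ (tangency), |AQ| = √(7.5² + 33.2²) = 34.04 regardless of where H sits on A1. So Q lies on both circle(B, 56.37) and circle(A, 34.04); the above-BR intersection is Q = (38.28, 41.37). H is the foot of the tangent from Q: H = (48.72, 9.857).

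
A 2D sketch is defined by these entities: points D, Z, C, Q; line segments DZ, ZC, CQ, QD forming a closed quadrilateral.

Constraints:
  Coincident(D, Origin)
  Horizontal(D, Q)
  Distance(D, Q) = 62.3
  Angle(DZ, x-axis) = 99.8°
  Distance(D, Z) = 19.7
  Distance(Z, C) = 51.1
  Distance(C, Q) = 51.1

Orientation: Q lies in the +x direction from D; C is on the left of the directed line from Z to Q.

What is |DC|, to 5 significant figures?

61.178

D is at the origin; D and Q share the same y with |DQ| = 62.3 and Q in +x, so Q = (62.3, 0). DZ runs at 99.8° with |DZ| = 19.7, so Z = (-3.3531, 19.413). C is determined by |ZC| = 51.1 and |CQ| = 51.1 together: it lies at the intersection of circle(Z, 51.1) and circle(Q, 51.1). With |ZQ| = 68.463, the foot of the radical line on ZQ is 34.231 from Z and the perpendicular offset is √(51.1² − 34.231²) = 37.940. Taking the left-of-ZQ solution: C = (40.231, 46.089).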